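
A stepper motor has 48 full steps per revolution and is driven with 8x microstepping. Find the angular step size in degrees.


step = 360/(48*8) = 360/384 = 0.9375

0.9375 degrees


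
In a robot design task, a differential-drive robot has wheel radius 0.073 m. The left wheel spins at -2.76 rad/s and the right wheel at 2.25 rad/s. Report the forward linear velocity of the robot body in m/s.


v = r*(wR + wL)/2 = 0.073*(2.25 + -2.76)/2 = -0.0186

-0.0186 m/s


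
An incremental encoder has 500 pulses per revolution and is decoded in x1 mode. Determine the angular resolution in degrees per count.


resolution = 360 / (PPR * 1) = 360 / 500 = 0.7200

0.7200 degrees


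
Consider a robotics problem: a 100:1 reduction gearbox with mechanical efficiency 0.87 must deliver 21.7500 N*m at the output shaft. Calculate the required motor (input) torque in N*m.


tau_in = tau_out / (N * eta) = 21.7500 / (100 * 0.87) = 0.2500

0.2500 N*m


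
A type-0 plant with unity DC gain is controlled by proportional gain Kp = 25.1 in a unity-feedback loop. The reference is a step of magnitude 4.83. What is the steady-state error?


e_ss = R/(1 + Kp) = 4.83/(1 + 25.1) = 4.83/26.1000 = 0.1851

0.1851


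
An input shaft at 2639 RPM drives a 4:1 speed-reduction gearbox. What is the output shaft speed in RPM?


omega_out = omega_in / N = 2639 / 4 = 659.7500

659.7500 RPM


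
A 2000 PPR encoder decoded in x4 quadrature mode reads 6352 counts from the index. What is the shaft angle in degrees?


angle = counts * 360 / (PPR*4) = 6352 * 360 / 8000 = 285.8400

285.8400 degrees


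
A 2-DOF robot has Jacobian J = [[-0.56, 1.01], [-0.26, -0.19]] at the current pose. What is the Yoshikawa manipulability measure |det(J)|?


det(J) = -0.56*-0.19 - (1.01)*(-0.26) = 0.3690
|det(J)| = 0.3690

0.3690


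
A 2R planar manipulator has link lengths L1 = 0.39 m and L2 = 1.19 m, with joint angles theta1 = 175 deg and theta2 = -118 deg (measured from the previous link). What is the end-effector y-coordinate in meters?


y = L1*sin(th1) + L2*sin(th1+th2) = 0.39*sin(175 deg) + 1.19*sin(57 deg) = 1.0320

1.0320 m


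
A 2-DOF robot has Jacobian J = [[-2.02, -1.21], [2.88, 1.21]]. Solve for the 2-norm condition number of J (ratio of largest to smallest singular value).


JJ^T eigenvalues: trace(JJ^T) = 15.3030, det(JJ^T) = det(J)^2 = 1.08284836
s_max^2 = (15.3030 + sqrt(229.85041556))/2 = 15.23190922
s_min^2 = (15.3030 - sqrt(229.85041556))/2 = 0.07109078
kappa = s_max/s_min = sqrt(15.23190922/0.07109078) = 14.6376

14.6376


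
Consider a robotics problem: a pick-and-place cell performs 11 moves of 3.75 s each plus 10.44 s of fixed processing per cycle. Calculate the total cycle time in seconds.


T = 11*3.75 + 10.44 = 51.6900

51.6900 s


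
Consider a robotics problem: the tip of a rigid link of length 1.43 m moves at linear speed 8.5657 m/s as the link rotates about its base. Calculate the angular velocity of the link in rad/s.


omega = v / L = 8.5657 / 1.43 = 5.9900

5.9900 rad/s


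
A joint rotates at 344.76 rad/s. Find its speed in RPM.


RPM = 344.76 * 60/(2*pi) = 3292.2155

3292.2155 RPM


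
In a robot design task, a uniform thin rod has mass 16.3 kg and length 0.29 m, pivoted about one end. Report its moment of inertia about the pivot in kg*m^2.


I = (1/3)*m*L^2 = (1/3)*16.3*0.29^2 = 0.4569

0.4569 kg*m^2


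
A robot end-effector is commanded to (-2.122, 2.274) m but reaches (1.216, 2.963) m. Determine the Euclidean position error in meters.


dx = 1.216 - (-2.122) = 3.3380, dy = 2.963 - (2.274) = 0.6890
err = sqrt(11.142244 + 0.474721) = 3.4084

3.4084 m


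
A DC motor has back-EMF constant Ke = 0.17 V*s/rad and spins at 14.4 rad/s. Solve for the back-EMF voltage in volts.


V_emf = Ke * omega = 0.17*14.4 = 2.4480

2.4480 V


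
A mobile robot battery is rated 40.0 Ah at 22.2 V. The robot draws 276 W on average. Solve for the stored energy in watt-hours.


E = capacity * V = 40.0*22.2 = 888.0000

888.0000 Wh


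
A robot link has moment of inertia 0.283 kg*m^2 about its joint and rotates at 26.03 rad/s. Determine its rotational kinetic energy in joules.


KE = (1/2)*I*omega^2 = 0.5*0.283*26.03^2 = 95.8749

95.8749 J


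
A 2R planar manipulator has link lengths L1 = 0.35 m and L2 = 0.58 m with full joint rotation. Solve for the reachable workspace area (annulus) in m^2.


r_max = L1 + L2 = 0.9300, r_min = |L1 - L2| = 0.2300
A = pi*(r_max^2 - r_min^2) = pi*(0.8649 - 0.0529) = 2.5510

2.5510 m^2


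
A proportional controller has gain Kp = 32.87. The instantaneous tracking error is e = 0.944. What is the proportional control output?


u_P = Kp * e = 32.87 * 0.944 = 31.0293

31.0293


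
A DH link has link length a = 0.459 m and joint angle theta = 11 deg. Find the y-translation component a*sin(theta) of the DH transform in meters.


a*sin(theta) = 0.459*sin(11 deg) = 0.0876

0.0876 m


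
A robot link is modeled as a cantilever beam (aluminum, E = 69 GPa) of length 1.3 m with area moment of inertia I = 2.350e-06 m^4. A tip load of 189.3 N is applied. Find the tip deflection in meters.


delta = F*L^3/(3*E*I) = 189.3*1.3^3/(3*6.900e+10*2.350e-06)
      = 415.8921/486450 = 8.5495e-04

8.5495e-04 m


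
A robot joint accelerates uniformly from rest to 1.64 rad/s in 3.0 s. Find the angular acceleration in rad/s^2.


alpha = delta_omega / t = 1.64 / 3.0 = 0.5467

0.5467 rad/s^2


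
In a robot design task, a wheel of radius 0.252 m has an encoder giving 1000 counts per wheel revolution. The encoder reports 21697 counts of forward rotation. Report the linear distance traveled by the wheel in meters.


revs = 21697/1000 = 21.697000
d = revs * 2*pi*r = 21.697000 * 2*pi*0.252 = 34.3542

34.3542 m


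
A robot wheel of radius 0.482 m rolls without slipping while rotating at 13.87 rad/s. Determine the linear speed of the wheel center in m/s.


v = omega * r = 13.87 * 0.482 = 6.6853

6.6853 m/s


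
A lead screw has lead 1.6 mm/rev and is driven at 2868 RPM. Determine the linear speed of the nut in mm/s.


v = lead * (RPM/60) = 1.6*2868/60 = 76.4800

76.4800 mm/s


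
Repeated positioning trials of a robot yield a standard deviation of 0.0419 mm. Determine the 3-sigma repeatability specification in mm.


repeatability = 3*sigma = 3*0.0419 = 0.1257

0.1257 mm


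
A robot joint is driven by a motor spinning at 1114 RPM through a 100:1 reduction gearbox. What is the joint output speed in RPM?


omega_joint = omega_motor / N = 1114 / 100 = 11.1400

11.1400 RPM


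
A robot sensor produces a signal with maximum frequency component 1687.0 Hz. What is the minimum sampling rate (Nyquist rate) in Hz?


f_s,min = 2*f_max = 2*1687.0 = 3374.0000

3374.0000 Hz


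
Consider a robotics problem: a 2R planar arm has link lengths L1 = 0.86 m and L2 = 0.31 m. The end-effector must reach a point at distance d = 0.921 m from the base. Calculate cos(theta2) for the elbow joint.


cos(th2) = (d^2 - L1^2 - L2^2)/(2*L1*L2) = (0.921^2 - 0.86^2 - 0.31^2)/(2*0.86*0.31) = 0.0235

0.0235


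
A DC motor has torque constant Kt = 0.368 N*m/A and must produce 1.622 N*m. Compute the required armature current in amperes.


I = tau / Kt = 1.622/0.368 = 4.4076

4.4076 A


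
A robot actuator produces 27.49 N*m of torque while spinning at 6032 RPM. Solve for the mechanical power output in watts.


omega = 6032 * 2*pi/60 = 631.669563 rad/s
P = tau * omega = 27.49 * 631.669563 = 17364.5963

17364.5963 W


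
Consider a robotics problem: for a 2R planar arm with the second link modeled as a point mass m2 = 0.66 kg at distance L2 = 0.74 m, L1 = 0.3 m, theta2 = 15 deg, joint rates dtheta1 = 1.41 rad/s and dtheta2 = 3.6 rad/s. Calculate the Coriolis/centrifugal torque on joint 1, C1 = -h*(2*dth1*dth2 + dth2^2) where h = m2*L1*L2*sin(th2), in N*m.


h = m2*L1*L2*sin(th2) = 0.66*0.3*0.74*sin(15 deg) = 0.037922
C1 = -h*(2*1.41*3.6 + 3.6^2) = -0.037922*23.1120 = -0.8765

-0.8765 N*m


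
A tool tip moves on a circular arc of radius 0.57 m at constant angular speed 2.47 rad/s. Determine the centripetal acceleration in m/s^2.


a_c = omega^2 * r = 2.47^2 * 0.57 = 3.4775

3.4775 m/s^2


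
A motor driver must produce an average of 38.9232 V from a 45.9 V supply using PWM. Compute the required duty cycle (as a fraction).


D = V_avg/V_supply = 38.9232/45.9 = 0.8480

0.8480


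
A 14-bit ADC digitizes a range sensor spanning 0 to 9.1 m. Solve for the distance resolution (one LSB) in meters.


res = range / 2^n = 9.1/2^14 = 9.1/16384 = 5.5542e-04

5.5542e-04 m


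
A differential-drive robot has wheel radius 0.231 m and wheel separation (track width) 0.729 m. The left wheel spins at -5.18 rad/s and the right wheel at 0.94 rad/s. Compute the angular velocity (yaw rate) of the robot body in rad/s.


omega = r*(wR - wL)/L = 0.231*(0.94 - (-5.18))/0.729 = 1.9393

1.9393 rad/s


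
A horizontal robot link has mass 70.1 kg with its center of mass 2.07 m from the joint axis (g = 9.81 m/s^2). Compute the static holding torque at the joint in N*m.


tau = m*g*L = 70.1 * 9.81 * 2.07 = 1423.4997

1423.4997 N*m


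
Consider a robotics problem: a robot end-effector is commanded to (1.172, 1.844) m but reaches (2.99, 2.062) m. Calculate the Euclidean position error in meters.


dx = 2.99 - (1.172) = 1.8180, dy = 2.062 - (1.844) = 0.2180
err = sqrt(3.305124 + 0.047524) = 1.8310

1.8310 m


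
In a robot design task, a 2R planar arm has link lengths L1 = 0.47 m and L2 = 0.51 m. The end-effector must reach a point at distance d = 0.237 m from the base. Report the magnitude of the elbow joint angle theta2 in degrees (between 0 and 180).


cos(th2) = (d^2 - L1^2 - L2^2)/(2*L1*L2) = (0.237^2 - 0.47^2 - 0.51^2)/(2*0.47*0.51) = -0.88617230
th2 = acos(-0.88617230) = 152.3961 deg

152.3961 degrees


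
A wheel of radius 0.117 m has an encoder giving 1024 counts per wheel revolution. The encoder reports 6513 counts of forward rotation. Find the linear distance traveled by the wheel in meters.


revs = 6513/1024 = 6.360352
d = revs * 2*pi*r = 6.360352 * 2*pi*0.117 = 4.6757

4.6757 m


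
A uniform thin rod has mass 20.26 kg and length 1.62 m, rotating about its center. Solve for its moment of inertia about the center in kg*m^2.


I = (1/12)*m*L^2 = (1/12)*20.26*1.62^2 = 4.4309

4.4309 kg*m^2


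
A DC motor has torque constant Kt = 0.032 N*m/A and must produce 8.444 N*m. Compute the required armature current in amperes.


I = tau / Kt = 8.444/0.032 = 263.8750

263.8750 A


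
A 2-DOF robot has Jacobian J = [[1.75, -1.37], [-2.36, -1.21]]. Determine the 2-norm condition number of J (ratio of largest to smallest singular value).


JJ^T eigenvalues: trace(JJ^T) = 11.9731, det(JJ^T) = det(J)^2 = 28.62999049
s_max^2 = (11.9731 + sqrt(28.83516165))/2 = 8.67146907
s_min^2 = (11.9731 - sqrt(28.83516165))/2 = 3.30163093
kappa = s_max/s_min = sqrt(8.67146907/3.30163093) = 1.6206

1.6206


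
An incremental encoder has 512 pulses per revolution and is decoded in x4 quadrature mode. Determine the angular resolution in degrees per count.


resolution = 360 / (PPR * 4) = 360 / 2048 = 0.1758

0.1758 degrees


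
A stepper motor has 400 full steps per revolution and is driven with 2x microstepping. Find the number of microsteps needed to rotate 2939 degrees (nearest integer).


step_size = 360/(400*2) = 360/800 = 0.450000 deg
n = 2939/(360/800) = 2939*800/360 = 6531.1111 -> 6531

6531 steps


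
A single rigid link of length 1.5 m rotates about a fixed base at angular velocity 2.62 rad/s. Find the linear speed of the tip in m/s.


v = L*omega = 1.5 * 2.62 = 3.9300

3.9300 m/s


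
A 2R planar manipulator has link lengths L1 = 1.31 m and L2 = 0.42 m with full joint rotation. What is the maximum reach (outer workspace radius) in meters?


r_max = L1 + L2 = 1.31 + 0.42 = 1.7300

1.7300 m


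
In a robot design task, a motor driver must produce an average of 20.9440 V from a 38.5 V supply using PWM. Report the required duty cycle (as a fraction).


D = V_avg/V_supply = 20.9440/38.5 = 0.5440

0.5440


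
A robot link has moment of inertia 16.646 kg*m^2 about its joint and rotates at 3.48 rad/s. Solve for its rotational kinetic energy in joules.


KE = (1/2)*I*omega^2 = 0.5*16.646*3.48^2 = 100.7949

100.7949 J


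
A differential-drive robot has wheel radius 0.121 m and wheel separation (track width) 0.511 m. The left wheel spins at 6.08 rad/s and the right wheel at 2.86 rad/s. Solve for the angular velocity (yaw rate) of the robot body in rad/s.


omega = r*(wR - wL)/L = 0.121*(2.86 - (6.08))/0.511 = -0.7625

-0.7625 rad/s


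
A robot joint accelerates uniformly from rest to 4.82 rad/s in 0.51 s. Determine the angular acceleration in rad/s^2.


alpha = delta_omega / t = 4.82 / 0.51 = 9.4510

9.4510 rad/s^2


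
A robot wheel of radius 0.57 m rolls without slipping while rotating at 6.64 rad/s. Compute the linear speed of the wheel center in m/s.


v = omega * r = 6.64 * 0.57 = 3.7848

3.7848 m/s


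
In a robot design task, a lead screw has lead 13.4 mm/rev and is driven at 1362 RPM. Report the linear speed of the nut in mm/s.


v = lead * (RPM/60) = 13.4*1362/60 = 304.1800

304.1800 mm/s


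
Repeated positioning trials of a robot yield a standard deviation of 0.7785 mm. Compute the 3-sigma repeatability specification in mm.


repeatability = 3*sigma = 3*0.7785 = 2.3355

2.3355 mm


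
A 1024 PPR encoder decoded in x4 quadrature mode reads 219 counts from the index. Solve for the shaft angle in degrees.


angle = counts * 360 / (PPR*4) = 219 * 360 / 4096 = 19.2480

19.2480 degrees


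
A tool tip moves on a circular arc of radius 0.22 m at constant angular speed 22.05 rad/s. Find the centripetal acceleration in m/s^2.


a_c = omega^2 * r = 22.05^2 * 0.22 = 106.9646

106.9646 m/s^2


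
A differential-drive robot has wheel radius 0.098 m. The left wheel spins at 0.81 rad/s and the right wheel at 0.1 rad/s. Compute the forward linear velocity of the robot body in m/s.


v = r*(wR + wL)/2 = 0.098*(0.1 + 0.81)/2 = 0.0446

0.0446 m/s


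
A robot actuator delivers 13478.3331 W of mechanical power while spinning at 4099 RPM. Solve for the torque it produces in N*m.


omega = 4099 * 2*pi/60 = 429.246276 rad/s
tau = P / omega = 13478.3331 / 429.246276 = 31.4000

31.4000 N*m


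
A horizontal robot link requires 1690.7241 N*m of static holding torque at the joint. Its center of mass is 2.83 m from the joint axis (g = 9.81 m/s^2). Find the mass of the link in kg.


m = tau / (g*L) = 1690.7241 / (9.81 * 2.83) = 60.9000

60.9000 kg


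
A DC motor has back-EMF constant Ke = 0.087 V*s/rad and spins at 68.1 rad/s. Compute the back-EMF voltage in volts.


V_emf = Ke * omega = 0.087*68.1 = 5.9247

5.9247 V


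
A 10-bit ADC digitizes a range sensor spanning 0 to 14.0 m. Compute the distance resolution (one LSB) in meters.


res = range / 2^n = 14.0/2^10 = 14.0/1024 = 0.0137

0.0137 m


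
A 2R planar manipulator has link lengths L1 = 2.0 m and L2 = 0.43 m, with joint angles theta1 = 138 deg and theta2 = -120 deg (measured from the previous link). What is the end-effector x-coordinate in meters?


x = L1*cos(th1) + L2*cos(th1+th2) = 2.0*cos(138 deg) + 0.43*cos(18 deg) = -1.0773

-1.0773 m


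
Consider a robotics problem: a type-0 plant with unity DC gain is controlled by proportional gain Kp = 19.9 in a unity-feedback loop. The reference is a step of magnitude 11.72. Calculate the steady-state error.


e_ss = R/(1 + Kp) = 11.72/(1 + 19.9) = 11.72/20.9000 = 0.5608

0.5608


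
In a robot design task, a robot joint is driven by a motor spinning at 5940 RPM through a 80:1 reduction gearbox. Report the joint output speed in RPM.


omega_joint = omega_motor / N = 5940 / 80 = 74.2500

74.2500 RPM


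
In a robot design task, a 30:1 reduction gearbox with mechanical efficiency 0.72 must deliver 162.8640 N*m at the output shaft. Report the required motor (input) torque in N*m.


tau_in = tau_out / (N * eta) = 162.8640 / (30 * 0.72) = 7.5400

7.5400 N*m


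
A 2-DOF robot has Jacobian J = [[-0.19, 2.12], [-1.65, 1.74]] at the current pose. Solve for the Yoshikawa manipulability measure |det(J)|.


det(J) = -0.19*1.74 - (2.12)*(-1.65) = 3.1674
|det(J)| = 3.1674

3.1674


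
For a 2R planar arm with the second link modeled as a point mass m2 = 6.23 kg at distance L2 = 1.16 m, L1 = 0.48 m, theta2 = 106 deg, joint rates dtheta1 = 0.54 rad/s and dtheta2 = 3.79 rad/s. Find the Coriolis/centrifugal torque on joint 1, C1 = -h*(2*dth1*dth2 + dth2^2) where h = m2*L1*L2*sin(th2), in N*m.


h = m2*L1*L2*sin(th2) = 6.23*0.48*1.16*sin(106 deg) = 3.334486
C1 = -h*(2*0.54*3.79 + 3.79^2) = -3.334486*18.4573 = -61.5456

-61.5456 N*m


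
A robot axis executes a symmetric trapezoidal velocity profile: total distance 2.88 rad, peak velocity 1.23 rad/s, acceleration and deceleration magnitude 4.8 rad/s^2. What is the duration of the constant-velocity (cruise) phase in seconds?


t_acc = v/a = 0.256250 s, d_acc = v^2/(2a) = 0.157594 rad each
d_cruise = 2.88 - 2*0.157594 = 2.564812 rad
t_cruise = d_cruise/v = 2.564812/1.23 = 2.0852

2.0852 s


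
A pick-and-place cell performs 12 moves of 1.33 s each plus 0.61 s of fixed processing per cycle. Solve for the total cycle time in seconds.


T = 12*1.33 + 0.61 = 16.5700

16.5700 s


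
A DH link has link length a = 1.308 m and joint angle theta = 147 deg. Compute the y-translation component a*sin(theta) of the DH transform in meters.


a*sin(theta) = 1.308*sin(147 deg) = 0.7124

0.7124 m


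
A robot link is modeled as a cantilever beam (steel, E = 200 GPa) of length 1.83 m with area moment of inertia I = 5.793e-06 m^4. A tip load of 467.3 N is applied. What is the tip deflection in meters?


delta = F*L^3/(3*E*I) = 467.3*1.83^3/(3*2.000e+11*5.793e-06)
      = 2863.8419751/3475800 = 8.2394e-04

8.2394e-04 m


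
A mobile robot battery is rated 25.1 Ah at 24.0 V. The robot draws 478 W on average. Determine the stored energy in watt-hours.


E = capacity * V = 25.1*24.0 = 602.4000

602.4000 Wh


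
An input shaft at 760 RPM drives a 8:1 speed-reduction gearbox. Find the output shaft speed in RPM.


omega_out = omega_in / N = 760 / 8 = 95.0000

95.0000 RPM


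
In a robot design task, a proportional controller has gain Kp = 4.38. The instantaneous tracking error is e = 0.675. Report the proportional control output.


u_P = Kp * e = 4.38 * 0.675 = 2.9565

2.9565


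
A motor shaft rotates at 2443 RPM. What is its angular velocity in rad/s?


omega = 2443 * 2*pi/60 = 255.8304

255.8304 rad/s


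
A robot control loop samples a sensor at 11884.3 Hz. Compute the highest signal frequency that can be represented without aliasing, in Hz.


f_max = f_s/2 = 11884.3/2 = 5942.1500

5942.1500 Hz


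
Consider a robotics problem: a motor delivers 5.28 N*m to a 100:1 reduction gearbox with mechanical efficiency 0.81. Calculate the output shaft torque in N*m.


tau_out = tau_in * N * eta = 5.28 * 100 * 0.81 = 427.6800

427.6800 N*m


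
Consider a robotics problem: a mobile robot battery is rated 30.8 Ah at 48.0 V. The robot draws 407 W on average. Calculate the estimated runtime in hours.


E = 30.8*48.0 = 1478.4000 Wh
t = E/P = 1478.4000/407 = 3.6324

3.6324 hours


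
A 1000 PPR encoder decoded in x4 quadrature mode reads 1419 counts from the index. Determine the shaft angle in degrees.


angle = counts * 360 / (PPR*4) = 1419 * 360 / 4000 = 127.7100

127.7100 degrees


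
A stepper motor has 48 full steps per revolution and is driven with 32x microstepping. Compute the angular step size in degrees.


step = 360/(48*32) = 360/1536 = 0.2344

0.2344 degrees


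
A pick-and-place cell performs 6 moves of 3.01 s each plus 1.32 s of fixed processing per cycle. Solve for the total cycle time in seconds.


T = 6*3.01 + 1.32 = 19.3800

19.3800 s


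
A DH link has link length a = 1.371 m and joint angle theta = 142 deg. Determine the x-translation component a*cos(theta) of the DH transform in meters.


a*cos(theta) = 1.371*cos(142 deg) = -1.0804

-1.0804 m


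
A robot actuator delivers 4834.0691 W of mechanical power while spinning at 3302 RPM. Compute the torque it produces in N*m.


omega = 3302 * 2*pi/60 = 345.784631 rad/s
tau = P / omega = 4834.0691 / 345.784631 = 13.9800

13.9800 N*m


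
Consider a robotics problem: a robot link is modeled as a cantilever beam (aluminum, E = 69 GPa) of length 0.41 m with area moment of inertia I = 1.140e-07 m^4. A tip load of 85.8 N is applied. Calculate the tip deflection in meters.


delta = F*L^3/(3*E*I) = 85.8*0.41^3/(3*6.900e+10*1.140e-07)
      = 5.9134218/23598 = 2.5059e-04

2.5059e-04 m


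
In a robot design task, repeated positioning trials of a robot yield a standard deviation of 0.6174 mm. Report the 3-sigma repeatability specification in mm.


repeatability = 3*sigma = 3*0.6174 = 1.8522

1.8522 mm


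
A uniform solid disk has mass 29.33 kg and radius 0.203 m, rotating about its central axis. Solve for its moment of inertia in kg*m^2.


I = (1/2)*m*R^2 = 0.5*29.33*0.203^2 = 0.6043

0.6043 kg*m^2


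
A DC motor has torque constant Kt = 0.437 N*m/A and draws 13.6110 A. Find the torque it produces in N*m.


tau = Kt * I = 0.437*13.6110 = 5.9480

5.9480 N*m


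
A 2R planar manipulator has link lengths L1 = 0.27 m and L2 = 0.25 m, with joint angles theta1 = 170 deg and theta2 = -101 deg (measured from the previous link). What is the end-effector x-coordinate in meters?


x = L1*cos(th1) + L2*cos(th1+th2) = 0.27*cos(170 deg) + 0.25*cos(69 deg) = -0.1763

-0.1763 m


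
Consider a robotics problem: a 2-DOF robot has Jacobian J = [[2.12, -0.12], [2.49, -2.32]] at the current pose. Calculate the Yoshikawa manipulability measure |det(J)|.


det(J) = 2.12*-2.32 - (-0.12)*(2.49) = -4.6196
|det(J)| = 4.6196

4.6196


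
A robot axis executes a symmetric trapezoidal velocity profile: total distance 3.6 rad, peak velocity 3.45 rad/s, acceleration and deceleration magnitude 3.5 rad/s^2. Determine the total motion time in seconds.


t_acc = v/a = 3.45/3.5 = 0.985714 s
d_acc = v^2/(2a) = 1.700357 rad (each ramp)
d_cruise = 3.6 - 2*1.700357 = 0.199286 rad
t_cruise = 0.199286/3.45 = 0.057764 s
t_total = 2*0.985714 + 0.057764 = 2.0292

2.0292 s


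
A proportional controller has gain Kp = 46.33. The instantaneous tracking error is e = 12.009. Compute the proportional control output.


u_P = Kp * e = 46.33 * 12.009 = 556.3770

556.3770


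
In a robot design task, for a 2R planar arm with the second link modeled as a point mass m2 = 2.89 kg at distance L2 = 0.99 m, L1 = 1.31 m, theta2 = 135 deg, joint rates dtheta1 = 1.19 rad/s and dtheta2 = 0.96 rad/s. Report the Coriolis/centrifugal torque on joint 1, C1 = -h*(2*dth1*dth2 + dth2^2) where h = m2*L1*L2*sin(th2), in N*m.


h = m2*L1*L2*sin(th2) = 2.89*1.31*0.99*sin(135 deg) = 2.650265
C1 = -h*(2*1.19*0.96 + 0.96^2) = -2.650265*3.2064 = -8.4978

-8.4978 N*m


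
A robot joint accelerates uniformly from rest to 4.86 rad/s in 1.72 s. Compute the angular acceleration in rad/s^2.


alpha = delta_omega / t = 4.86 / 1.72 = 2.8256

2.8256 rad/s^2


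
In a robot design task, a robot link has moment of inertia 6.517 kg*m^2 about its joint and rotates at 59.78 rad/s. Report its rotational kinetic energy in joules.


KE = (1/2)*I*omega^2 = 0.5*6.517*59.78^2 = 11644.7333

11644.7333 J


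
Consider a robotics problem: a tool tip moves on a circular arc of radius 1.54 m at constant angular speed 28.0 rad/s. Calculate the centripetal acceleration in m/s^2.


a_c = omega^2 * r = 28.0^2 * 1.54 = 1207.3600

1207.3600 m/s^2


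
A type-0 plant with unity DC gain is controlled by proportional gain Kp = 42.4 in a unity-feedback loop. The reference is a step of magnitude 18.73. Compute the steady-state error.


e_ss = R/(1 + Kp) = 18.73/(1 + 42.4) = 18.73/43.4000 = 0.4316

0.4316


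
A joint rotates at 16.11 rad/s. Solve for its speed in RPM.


RPM = 16.11 * 60/(2*pi) = 153.8392

153.8392 RPM


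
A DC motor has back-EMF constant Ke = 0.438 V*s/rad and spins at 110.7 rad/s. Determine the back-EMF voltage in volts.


V_emf = Ke * omega = 0.438*110.7 = 48.4866

48.4866 V


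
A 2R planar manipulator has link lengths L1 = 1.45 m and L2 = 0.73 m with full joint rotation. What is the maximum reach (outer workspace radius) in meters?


r_max = L1 + L2 = 1.45 + 0.73 = 2.1800

2.1800 m


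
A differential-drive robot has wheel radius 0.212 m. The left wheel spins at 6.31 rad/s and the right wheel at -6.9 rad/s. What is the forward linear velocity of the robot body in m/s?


v = r*(wR + wL)/2 = 0.212*(-6.9 + 6.31)/2 = -0.0625

-0.0625 m/s


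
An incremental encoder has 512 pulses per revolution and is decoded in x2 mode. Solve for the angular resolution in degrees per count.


resolution = 360 / (PPR * 2) = 360 / 1024 = 0.3516

0.3516 degrees


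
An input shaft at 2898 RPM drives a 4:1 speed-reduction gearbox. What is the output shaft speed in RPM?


omega_out = omega_in / N = 2898 / 4 = 724.5000

724.5000 RPM


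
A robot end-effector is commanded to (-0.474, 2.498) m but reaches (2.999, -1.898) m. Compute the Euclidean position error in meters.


dx = 2.999 - (-0.474) = 3.4730, dy = -1.898 - (2.498) = -4.3960
err = sqrt(12.061729 + 19.324816) = 5.6024

5.6024 m


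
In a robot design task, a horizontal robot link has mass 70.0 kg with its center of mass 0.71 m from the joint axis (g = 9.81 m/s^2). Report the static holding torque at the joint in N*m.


tau = m*g*L = 70.0 * 9.81 * 0.71 = 487.5570

487.5570 N*m


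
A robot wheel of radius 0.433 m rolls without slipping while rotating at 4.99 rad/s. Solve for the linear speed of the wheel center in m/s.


v = omega * r = 4.99 * 0.433 = 2.1607

2.1607 m/s


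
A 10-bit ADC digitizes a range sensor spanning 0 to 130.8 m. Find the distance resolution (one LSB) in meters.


res = range / 2^n = 130.8/2^10 = 130.8/1024 = 0.1277

0.1277 m


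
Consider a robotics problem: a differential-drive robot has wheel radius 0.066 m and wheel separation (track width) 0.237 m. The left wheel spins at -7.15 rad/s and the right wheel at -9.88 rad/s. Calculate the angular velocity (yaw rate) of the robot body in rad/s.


omega = r*(wR - wL)/L = 0.066*(-9.88 - (-7.15))/0.237 = -0.7603

-0.7603 rad/s


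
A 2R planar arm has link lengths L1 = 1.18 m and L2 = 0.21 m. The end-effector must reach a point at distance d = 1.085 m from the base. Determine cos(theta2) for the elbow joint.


cos(th2) = (d^2 - L1^2 - L2^2)/(2*L1*L2) = (1.085^2 - 1.18^2 - 0.21^2)/(2*1.18*0.21) = -0.5232

-0.5232


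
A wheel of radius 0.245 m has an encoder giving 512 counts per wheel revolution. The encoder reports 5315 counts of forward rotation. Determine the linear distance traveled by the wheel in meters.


revs = 5315/512 = 10.380859
d = revs * 2*pi*r = 10.380859 * 2*pi*0.245 = 15.9801

15.9801 m


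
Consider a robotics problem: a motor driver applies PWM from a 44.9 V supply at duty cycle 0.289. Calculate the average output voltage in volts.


V_avg = V_supply * D = 44.9*0.289 = 12.9761

12.9761 V


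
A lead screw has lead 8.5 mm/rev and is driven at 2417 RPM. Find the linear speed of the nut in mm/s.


v = lead * (RPM/60) = 8.5*2417/60 = 342.4083

342.4083 mm/s


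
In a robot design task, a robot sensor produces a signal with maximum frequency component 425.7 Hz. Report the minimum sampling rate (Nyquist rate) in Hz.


f_s,min = 2*f_max = 2*425.7 = 851.4000

851.4000 Hz


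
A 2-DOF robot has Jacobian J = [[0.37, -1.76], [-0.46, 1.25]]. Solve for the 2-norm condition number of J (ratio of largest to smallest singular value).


JJ^T eigenvalues: trace(JJ^T) = 5.0086, det(JJ^T) = det(J)^2 = 0.12047841
s_max^2 = (5.0086 + sqrt(24.60416032))/2 = 4.98442905
s_min^2 = (5.0086 - sqrt(24.60416032))/2 = 0.02417095
kappa = s_max/s_min = sqrt(4.98442905/0.02417095) = 14.3602

14.3602


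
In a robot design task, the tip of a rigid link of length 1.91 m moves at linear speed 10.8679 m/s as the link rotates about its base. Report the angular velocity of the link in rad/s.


omega = v / L = 10.8679 / 1.91 = 5.6900

5.6900 rad/s


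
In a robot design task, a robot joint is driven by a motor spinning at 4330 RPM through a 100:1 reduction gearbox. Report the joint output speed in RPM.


omega_joint = omega_motor / N = 4330 / 100 = 43.3000

43.3000 RPM


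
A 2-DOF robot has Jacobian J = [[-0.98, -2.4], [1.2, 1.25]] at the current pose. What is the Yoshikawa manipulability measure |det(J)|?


det(J) = -0.98*1.25 - (-2.4)*(1.2) = 1.6550
|det(J)| = 1.6550

1.6550


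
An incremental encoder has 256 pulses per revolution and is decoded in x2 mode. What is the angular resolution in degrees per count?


resolution = 360 / (PPR * 2) = 360 / 512 = 0.7031

0.7031 degrees


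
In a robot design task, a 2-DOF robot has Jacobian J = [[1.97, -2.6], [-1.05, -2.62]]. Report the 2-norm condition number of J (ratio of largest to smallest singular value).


JJ^T eigenvalues: trace(JJ^T) = 18.6078, det(JJ^T) = det(J)^2 = 62.27419396
s_max^2 = (18.6078 + sqrt(97.15344500))/2 = 14.23222236
s_min^2 = (18.6078 - sqrt(97.15344500))/2 = 4.37557764
kappa = s_max/s_min = sqrt(14.23222236/4.37557764) = 1.8035

1.8035


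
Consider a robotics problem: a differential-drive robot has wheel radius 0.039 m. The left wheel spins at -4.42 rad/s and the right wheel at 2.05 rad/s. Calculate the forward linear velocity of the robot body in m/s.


v = r*(wR + wL)/2 = 0.039*(2.05 + -4.42)/2 = -0.0462

-0.0462 m/s


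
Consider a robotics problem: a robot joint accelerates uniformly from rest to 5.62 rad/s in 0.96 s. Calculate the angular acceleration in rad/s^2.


alpha = delta_omega / t = 5.62 / 0.96 = 5.8542

5.8542 rad/s^2


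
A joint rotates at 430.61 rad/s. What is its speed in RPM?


RPM = 430.61 * 60/(2*pi) = 4112.0226

4112.0226 RPM


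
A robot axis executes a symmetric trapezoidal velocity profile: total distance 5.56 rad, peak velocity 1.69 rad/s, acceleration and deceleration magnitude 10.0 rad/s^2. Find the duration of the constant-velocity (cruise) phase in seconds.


t_acc = v/a = 0.169000 s, d_acc = v^2/(2a) = 0.142805 rad each
d_cruise = 5.56 - 2*0.142805 = 5.274390 rad
t_cruise = d_cruise/v = 5.274390/1.69 = 3.1209

3.1209 s


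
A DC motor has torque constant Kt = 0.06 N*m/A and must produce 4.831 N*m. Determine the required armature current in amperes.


I = tau / Kt = 4.831/0.06 = 80.5167

80.5167 A


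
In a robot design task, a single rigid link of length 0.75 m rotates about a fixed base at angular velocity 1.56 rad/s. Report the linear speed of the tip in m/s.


v = L*omega = 0.75 * 1.56 = 1.1700

1.1700 m/s


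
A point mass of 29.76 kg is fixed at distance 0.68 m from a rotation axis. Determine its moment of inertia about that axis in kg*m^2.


I = m*r^2 = 29.76*0.68^2 = 13.7610

13.7610 kg*m^2


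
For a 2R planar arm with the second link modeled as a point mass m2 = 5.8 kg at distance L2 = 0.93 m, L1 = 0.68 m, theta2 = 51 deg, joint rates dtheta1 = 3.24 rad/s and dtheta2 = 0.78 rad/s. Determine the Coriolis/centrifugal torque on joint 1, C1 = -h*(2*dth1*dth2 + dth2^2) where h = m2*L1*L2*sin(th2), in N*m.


h = m2*L1*L2*sin(th2) = 5.8*0.68*0.93*sin(51 deg) = 2.850509
C1 = -h*(2*3.24*0.78 + 0.78^2) = -2.850509*5.6628 = -16.1419

-16.1419 N*m


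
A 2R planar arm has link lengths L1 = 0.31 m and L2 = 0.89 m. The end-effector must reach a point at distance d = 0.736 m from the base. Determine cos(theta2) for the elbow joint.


cos(th2) = (d^2 - L1^2 - L2^2)/(2*L1*L2) = (0.736^2 - 0.31^2 - 0.89^2)/(2*0.31*0.89) = -0.6280

-0.6280


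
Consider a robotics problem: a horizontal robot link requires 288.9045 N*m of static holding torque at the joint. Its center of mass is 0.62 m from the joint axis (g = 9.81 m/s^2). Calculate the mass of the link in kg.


m = tau / (g*L) = 288.9045 / (9.81 * 0.62) = 47.5000

47.5000 kg


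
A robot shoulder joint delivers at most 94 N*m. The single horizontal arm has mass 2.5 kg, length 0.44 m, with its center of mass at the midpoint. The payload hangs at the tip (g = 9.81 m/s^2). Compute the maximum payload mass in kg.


tau_arm = m_arm*g*(L/2) = 2.5*9.81*0.44/2 = 5.3955 N*m
tau_payload = tau_max - tau_arm = 94 - 5.3955 = 88.6045
m_payload = tau_payload / (g*L) = 88.6045 / (9.81*0.44) = 20.5274

20.5274 kg


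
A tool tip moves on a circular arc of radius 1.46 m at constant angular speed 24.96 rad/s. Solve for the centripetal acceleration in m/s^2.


a_c = omega^2 * r = 24.96^2 * 1.46 = 909.5823

909.5823 m/s^2


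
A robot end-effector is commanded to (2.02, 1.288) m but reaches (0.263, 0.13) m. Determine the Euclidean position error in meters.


dx = 0.263 - (2.02) = -1.7570, dy = 0.13 - (1.288) = -1.1580
err = sqrt(3.087049 + 1.340964) = 2.1043

2.1043 m


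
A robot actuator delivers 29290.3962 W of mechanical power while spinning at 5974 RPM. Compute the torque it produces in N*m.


omega = 5974 * 2*pi/60 = 625.595817 rad/s
tau = P / omega = 29290.3962 / 625.595817 = 46.8200

46.8200 N*m


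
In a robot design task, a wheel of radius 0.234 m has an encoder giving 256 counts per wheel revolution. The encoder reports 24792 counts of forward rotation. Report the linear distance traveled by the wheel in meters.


revs = 24792/256 = 96.843750
d = revs * 2*pi*r = 96.843750 * 2*pi*0.234 = 142.3860

142.3860 m


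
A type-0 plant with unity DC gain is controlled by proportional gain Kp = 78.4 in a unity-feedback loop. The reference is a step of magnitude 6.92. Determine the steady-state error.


e_ss = R/(1 + Kp) = 6.92/(1 + 78.4) = 6.92/79.4000 = 0.0872

0.0872


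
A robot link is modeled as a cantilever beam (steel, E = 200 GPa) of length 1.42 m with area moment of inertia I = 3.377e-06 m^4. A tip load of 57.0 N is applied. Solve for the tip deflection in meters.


delta = F*L^3/(3*E*I) = 57.0*1.42^3/(3*2.000e+11*3.377e-06)
      = 163.207416/2026200 = 8.0549e-05

8.0549e-05 m


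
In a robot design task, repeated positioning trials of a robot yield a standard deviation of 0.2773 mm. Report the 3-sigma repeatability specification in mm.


repeatability = 3*sigma = 3*0.2773 = 0.8319

0.8319 mm


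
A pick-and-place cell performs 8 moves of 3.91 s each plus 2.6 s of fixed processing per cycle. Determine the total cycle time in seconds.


T = 8*3.91 + 2.6 = 33.8800

33.8800 s


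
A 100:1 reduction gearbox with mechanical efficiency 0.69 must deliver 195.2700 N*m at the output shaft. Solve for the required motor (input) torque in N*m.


tau_in = tau_out / (N * eta) = 195.2700 / (100 * 0.69) = 2.8300

2.8300 N*m


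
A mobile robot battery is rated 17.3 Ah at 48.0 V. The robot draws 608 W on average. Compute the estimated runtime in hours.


E = 17.3*48.0 = 830.4000 Wh
t = E/P = 830.4000/608 = 1.3658

1.3658 hours


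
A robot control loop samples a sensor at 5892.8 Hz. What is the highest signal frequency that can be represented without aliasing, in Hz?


f_max = f_s/2 = 5892.8/2 = 2946.4000

2946.4000 Hz


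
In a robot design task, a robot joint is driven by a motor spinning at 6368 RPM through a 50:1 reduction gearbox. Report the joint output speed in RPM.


omega_joint = omega_motor / N = 6368 / 50 = 127.3600

127.3600 RPM


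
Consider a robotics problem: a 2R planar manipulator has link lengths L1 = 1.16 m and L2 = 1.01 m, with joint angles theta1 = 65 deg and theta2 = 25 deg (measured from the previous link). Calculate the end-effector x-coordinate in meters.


x = L1*cos(th1) + L2*cos(th1+th2) = 1.16*cos(65 deg) + 1.01*cos(90 deg) = 0.4902

0.4902 m


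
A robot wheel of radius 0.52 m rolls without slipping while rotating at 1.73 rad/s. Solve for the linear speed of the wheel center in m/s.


v = omega * r = 1.73 * 0.52 = 0.8996

0.8996 m/s


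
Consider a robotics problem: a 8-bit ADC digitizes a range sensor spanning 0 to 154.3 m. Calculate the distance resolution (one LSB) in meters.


res = range / 2^n = 154.3/2^8 = 154.3/256 = 0.6027

0.6027 m


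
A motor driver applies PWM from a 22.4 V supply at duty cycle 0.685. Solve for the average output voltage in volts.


V_avg = V_supply * D = 22.4*0.685 = 15.3440

15.3440 V


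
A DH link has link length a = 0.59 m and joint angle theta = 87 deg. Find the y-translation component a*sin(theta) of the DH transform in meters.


a*sin(theta) = 0.59*sin(87 deg) = 0.5892

0.5892 m


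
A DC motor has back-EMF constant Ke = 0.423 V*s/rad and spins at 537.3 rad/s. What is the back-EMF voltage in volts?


V_emf = Ke * omega = 0.423*537.3 = 227.2779

227.2779 V


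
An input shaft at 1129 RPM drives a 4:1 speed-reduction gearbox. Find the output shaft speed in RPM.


omega_out = omega_in / N = 1129 / 4 = 282.2500

282.2500 RPM


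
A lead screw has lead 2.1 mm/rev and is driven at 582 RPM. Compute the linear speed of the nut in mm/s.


v = lead * (RPM/60) = 2.1*582/60 = 20.3700

20.3700 mm/s


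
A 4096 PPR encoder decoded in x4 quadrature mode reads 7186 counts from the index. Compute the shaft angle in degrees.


angle = counts * 360 / (PPR*4) = 7186 * 360 / 16384 = 157.8955

157.8955 degrees


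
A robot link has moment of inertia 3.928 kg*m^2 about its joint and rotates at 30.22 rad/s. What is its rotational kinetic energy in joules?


KE = (1/2)*I*omega^2 = 0.5*3.928*30.22^2 = 1793.6199

1793.6199 J


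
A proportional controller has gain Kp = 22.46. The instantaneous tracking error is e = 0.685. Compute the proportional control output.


u_P = Kp * e = 22.46 * 0.685 = 15.3851

15.3851


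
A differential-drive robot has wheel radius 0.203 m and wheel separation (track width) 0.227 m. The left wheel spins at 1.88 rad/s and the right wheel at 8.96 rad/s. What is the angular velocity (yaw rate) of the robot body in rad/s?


omega = r*(wR - wL)/L = 0.203*(8.96 - (1.88))/0.227 = 6.3315

6.3315 rad/s


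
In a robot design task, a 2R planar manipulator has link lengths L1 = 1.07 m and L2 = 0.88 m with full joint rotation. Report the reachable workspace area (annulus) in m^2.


r_max = L1 + L2 = 1.9500, r_min = |L1 - L2| = 0.1900
A = pi*(r_max^2 - r_min^2) = pi*(3.8025 - 0.0361) = 11.8325

11.8325 m^2


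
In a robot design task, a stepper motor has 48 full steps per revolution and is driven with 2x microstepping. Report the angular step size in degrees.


step = 360/(48*2) = 360/96 = 3.7500

3.7500 degrees


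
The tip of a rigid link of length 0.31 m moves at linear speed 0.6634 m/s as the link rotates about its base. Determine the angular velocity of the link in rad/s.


omega = v / L = 0.6634 / 0.31 = 2.1400

2.1400 rad/s


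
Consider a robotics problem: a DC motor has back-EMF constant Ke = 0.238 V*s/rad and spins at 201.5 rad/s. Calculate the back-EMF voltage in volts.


V_emf = Ke * omega = 0.238*201.5 = 47.9570

47.9570 V


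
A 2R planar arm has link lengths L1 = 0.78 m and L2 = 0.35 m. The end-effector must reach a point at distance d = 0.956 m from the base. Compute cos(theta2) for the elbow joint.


cos(th2) = (d^2 - L1^2 - L2^2)/(2*L1*L2) = (0.956^2 - 0.78^2 - 0.35^2)/(2*0.78*0.35) = 0.3352

0.3352


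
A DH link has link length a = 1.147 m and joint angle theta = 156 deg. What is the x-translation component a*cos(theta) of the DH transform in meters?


a*cos(theta) = 1.147*cos(156 deg) = -1.0478

-1.0478 m


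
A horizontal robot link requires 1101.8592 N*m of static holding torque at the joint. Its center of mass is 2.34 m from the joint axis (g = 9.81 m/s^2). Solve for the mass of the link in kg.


m = tau / (g*L) = 1101.8592 / (9.81 * 2.34) = 48.0000

48.0000 kg
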